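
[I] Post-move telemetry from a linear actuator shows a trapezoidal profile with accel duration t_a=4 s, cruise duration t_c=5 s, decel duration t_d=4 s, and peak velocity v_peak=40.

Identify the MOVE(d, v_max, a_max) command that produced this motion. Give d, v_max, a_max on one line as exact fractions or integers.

a_max = 40/4 = 10
d_a = ½·40·4 = 80; d_c = 40·5 = 200
d = 2·80 + 200 = 360
t_c = 5 > 0 ⇒ limit active, v_max = 40

d=360 v_max=40 a_max=10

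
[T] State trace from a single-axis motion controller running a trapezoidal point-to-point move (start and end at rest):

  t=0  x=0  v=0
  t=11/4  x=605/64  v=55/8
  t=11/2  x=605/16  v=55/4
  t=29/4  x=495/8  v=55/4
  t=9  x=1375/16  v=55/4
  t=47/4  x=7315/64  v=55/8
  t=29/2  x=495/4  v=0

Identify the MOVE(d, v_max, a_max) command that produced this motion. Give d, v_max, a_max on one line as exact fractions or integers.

d=495/4 v_max=55/4 a_max=5/2

final state: t=29/2, x=495/4, v=0 → d = 495/4
a_max = (55/8−0)/(11/4−0) = 5/2
max v = 55/4 over t∈[11/2,9] → v_max = 55/4
check: 55/4·(11/2+7/2) = 495/4 ✓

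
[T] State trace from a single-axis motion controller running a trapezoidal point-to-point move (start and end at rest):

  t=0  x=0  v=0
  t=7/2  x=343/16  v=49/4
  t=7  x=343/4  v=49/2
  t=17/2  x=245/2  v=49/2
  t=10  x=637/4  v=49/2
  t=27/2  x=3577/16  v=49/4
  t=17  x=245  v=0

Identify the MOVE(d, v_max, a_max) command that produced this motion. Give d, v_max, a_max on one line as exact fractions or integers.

d=245 v_max=49/2 a_max=7/2

final state: t=17, x=245, v=0 → d = 245
a_max = (49/4−0)/(7/2−0) = 7/2
max v = 49/2 over t∈[7,10] → v_max = 49/2
check: 49/2·(7+3) = 245 ✓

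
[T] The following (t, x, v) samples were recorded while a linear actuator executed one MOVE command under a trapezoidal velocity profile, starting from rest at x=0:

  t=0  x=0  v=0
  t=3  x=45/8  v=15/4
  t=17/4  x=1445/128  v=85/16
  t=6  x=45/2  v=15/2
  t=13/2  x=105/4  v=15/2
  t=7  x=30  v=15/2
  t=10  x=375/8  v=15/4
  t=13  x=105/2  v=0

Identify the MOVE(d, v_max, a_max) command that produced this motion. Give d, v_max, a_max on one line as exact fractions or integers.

final state: t=13, x=105/2, v=0 → d = 105/2
a_max = (15/4−0)/(3−0) = 5/4
max v = 15/2 over t∈[6,7] → v_max = 15/2
check: 15/2·(6+1) = 105/2 ✓

d=105/2 v_max=15/2 a_max=5/4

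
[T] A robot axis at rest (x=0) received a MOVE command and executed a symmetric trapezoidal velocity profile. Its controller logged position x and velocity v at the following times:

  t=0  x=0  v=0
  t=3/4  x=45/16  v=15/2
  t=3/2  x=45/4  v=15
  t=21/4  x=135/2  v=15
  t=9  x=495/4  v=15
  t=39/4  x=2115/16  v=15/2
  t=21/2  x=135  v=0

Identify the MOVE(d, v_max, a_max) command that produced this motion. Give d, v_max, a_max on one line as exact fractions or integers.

final state: t=21/2, x=135, v=0 → d = 135
a_max = (15/2−0)/(3/4−0) = 10
max v = 15 over t∈[3/2,9] → v_max = 15
check: 15·(3/2+15/2) = 135 ✓

d=135 v_max=15 a_max=10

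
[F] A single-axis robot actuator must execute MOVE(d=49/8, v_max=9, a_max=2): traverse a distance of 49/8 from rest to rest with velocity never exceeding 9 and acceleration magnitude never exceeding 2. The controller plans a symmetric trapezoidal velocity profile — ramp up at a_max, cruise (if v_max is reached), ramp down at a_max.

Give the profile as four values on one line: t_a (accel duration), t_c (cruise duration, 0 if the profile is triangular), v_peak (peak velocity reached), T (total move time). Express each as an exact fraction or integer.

vₘ²/aₘ = 9²/2 = 81/2
49/8 < 81/2 so t_c = 0
v_peak = √(49/8·2) = √(49/4) = 7/2
t_a = (7/2)/2 = 7/4; t_c = 0
T = 2·7/4 = 7/2

t_a=7/4 t_c=0 v_peak=7/2 T=7/2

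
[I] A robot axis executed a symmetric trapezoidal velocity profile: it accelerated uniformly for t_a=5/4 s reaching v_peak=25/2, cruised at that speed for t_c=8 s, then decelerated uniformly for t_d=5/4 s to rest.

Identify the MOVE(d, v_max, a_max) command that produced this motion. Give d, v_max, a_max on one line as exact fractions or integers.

d=925/8 v_max=25/2 a_max=10

a_max = (25/2)/(5/4) = 10
d_a = ½·25/2·5/4 = 125/16; d_c = 25/2·8 = 100
d = 2·125/16 + 100 = 925/8
t_c = 8 > 0 ⇒ limit active, v_max = 25/2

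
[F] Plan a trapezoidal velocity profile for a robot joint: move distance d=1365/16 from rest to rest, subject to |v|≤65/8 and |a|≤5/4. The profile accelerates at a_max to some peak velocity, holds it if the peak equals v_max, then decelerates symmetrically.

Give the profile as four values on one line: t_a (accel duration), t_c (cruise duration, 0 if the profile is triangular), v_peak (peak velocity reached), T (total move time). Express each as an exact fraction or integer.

t_a=13/2 t_c=4 v_peak=65/8 T=17

v_max²/a_max = (65/8)²/(5/4) = 845/16
1365/16 ≥ 845/16 → trapezoidal
t_a = (65/8)/(5/4) = 13/2; v_peak = 65/8
d_cruise = 1365/16 − 845/16 = 65/2; t_c = (65/2)/(65/8) = 4
T = 2·13/2 + 4 = 17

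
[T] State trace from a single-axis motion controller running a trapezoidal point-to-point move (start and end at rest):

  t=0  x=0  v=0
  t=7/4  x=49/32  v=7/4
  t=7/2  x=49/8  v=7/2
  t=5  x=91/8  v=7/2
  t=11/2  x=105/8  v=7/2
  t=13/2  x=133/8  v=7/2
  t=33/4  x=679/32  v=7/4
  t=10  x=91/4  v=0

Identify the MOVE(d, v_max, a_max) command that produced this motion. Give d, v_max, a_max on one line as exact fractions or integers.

final state: t=10, x=91/4, v=0 → d = 91/4
a_max = (7/4−0)/(7/4−0) = 1
max v = 7/2 over t∈[7/2,13/2] → v_max = 7/2
check: 7/2·(7/2+3) = 91/4 ✓

d=91/4 v_max=7/2 a_max=1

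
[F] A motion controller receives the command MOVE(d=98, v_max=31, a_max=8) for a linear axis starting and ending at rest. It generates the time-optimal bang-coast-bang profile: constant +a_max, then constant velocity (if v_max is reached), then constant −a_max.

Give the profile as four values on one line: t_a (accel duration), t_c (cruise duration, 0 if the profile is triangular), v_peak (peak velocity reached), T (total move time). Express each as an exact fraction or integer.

t_a=7/2 t_c=0 v_peak=28 T=7

(v_max)²/a_max = 31²/8 = 961/8
98 < 961/8 so t_c = 0
v_peak = √(98·8) = √784 = 28
t_a = 28/8 = 7/2; t_c = 0
T = 2·7/2 = 7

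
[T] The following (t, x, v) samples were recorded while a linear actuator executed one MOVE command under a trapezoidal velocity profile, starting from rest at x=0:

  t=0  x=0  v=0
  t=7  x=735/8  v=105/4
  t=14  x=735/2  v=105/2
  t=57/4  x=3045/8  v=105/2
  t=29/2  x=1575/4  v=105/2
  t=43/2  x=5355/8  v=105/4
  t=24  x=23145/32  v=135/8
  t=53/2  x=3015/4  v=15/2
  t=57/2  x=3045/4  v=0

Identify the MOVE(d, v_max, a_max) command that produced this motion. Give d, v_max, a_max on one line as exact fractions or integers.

final state: t=57/2, x=3045/4, v=0 → d = 3045/4
a_max = (105/4−0)/(7−0) = 15/4
max v = 105/2 over t∈[14,29/2] → v_max = 105/2
check: 105/2·(14+1/2) = 3045/4 ✓

d=3045/4 v_max=105/2 a_max=15/4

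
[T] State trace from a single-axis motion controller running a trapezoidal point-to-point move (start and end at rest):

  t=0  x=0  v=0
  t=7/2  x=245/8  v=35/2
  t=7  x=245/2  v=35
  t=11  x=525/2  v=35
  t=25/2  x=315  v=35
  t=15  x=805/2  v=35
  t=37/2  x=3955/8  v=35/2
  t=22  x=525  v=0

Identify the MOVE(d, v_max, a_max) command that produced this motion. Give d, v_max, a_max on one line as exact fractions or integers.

d=525 v_max=35 a_max=5

final state: t=22, x=525, v=0 → d = 525
a_max = (35/2−0)/(7/2−0) = 5
max v = 35 over t∈[7,15] → v_max = 35
check: 35·(7+8) = 525 ✓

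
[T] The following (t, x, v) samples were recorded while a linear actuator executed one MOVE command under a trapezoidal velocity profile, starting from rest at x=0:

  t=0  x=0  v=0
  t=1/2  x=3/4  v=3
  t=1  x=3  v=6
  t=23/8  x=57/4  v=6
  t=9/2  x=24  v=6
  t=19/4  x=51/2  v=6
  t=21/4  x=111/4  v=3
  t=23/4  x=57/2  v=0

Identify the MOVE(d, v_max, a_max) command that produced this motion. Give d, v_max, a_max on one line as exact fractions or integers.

final state: t=23/4, x=57/2, v=0 → d = 57/2
a_max = (3−0)/(1/2−0) = 6
max v = 6 over t∈[1,19/4] → v_max = 6
check: 6·(1+15/4) = 57/2 ✓

d=57/2 v_max=6 a_max=6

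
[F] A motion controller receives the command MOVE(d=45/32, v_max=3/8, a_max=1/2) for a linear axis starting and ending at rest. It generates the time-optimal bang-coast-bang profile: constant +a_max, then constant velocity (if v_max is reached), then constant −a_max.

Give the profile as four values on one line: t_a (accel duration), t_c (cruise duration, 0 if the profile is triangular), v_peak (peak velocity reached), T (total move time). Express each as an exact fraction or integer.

vₘ²/aₘ = (3/8)²/(1/2) = 9/32
45/32 ≥ 9/32 ⇒ cruise phase
t_a = (3/8)/(1/2) = 3/4; v_peak = 3/8
d_cruise = 45/32 − 9/32 = 9/8; t_c = (9/8)/(3/8) = 3
T = 2·3/4 + 3 = 9/2

t_a=3/4 t_c=3 v_peak=3/8 T=9/2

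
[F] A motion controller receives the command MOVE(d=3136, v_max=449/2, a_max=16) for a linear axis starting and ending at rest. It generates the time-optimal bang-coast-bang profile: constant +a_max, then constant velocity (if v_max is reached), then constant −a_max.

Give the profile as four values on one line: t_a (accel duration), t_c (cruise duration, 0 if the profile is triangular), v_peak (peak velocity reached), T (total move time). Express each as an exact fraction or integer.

t_a=14 t_c=0 v_peak=224 T=28

vₘ²/aₘ = (449/2)²/16 = 201601/64
3136 < 201601/64 ⇒ no cruise
v_peak = √(3136·16) = √50176 = 224
t_a = 224/16 = 14; t_c = 0
T = 2·14 = 28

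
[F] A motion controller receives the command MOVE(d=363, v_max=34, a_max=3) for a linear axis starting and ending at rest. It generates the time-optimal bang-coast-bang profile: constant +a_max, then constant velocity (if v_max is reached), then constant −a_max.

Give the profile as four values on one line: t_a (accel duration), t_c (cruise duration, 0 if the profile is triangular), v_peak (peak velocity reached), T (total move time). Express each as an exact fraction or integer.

(v_max)²/a_max = 34²/3 = 1156/3
363 < 1156/3 ⇒ no cruise
v_peak = √(363·3) = √1089 = 33
t_a = 33/3 = 11; t_c = 0
T = 2·11 = 22

t_a=11 t_c=0 v_peak=33 T=22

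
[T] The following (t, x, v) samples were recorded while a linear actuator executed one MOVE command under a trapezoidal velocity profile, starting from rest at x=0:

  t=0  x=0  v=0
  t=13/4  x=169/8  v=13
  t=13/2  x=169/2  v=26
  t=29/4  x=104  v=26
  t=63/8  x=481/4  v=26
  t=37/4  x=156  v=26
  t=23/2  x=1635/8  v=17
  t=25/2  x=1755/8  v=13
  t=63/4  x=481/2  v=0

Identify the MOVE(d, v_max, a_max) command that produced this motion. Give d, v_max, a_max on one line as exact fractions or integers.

d=481/2 v_max=26 a_max=4

final state: t=63/4, x=481/2, v=0 → d = 481/2
a_max = (13−0)/(13/4−0) = 4
max v = 26 over t∈[13/2,37/4] → v_max = 26
check: 26·(13/2+11/4) = 481/2 ✓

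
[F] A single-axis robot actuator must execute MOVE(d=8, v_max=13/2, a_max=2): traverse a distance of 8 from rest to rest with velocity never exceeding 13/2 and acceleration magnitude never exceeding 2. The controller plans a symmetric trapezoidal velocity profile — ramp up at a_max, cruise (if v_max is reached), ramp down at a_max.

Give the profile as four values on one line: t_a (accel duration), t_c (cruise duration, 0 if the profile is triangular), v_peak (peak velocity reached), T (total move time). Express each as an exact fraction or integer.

t_a=2 t_c=0 v_peak=4 T=4

vₘ²/aₘ = (13/2)²/2 = 169/8
8 < 169/8 → triangular
v_peak = √(8·2) = √16 = 4
t_a = 4/2 = 2; t_c = 0
T = 2·2 = 4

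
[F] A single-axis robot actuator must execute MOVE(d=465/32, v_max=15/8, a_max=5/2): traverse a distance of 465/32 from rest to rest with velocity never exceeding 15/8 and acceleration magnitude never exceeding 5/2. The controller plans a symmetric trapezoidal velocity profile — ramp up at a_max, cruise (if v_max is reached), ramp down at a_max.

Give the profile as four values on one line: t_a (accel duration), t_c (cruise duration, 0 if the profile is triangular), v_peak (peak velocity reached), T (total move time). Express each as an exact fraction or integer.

(v_max)²/a_max = (15/8)²/(5/2) = 45/32
465/32 ≥ 45/32 ⇒ cruise phase
t_a = (15/8)/(5/2) = 3/4; v_peak = 15/8
d_cruise = 465/32 − 45/32 = 105/8; t_c = (105/8)/(15/8) = 7
T = 2·3/4 + 7 = 17/2

t_a=3/4 t_c=7 v_peak=15/8 T=17/2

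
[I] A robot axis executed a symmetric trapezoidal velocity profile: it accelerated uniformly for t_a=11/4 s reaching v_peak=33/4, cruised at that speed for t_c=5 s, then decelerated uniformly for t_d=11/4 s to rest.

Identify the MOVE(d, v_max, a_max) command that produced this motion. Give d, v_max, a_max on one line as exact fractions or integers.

a_max = (33/4)/(11/4) = 3
d_a = ½·33/4·11/4 = 363/32; d_c = 33/4·5 = 165/4
d = 2·363/32 + 165/4 = 1023/16
t_c = 5 > 0 → v_max = v_peak = 33/4

d=1023/16 v_max=33/4 a_max=3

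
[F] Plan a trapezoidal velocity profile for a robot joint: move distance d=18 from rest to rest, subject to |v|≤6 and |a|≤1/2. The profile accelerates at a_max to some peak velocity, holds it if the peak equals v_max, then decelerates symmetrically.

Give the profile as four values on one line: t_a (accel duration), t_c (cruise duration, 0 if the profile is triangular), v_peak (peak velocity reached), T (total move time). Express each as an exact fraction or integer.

t_a=6 t_c=0 v_peak=3 T=12

v_max²/a_max = 6²/(1/2) = 72
18 < 72 so t_c = 0
v_peak = √(18·1/2) = √9 = 3
t_a = 3/(1/2) = 6; t_c = 0
T = 2·6 = 12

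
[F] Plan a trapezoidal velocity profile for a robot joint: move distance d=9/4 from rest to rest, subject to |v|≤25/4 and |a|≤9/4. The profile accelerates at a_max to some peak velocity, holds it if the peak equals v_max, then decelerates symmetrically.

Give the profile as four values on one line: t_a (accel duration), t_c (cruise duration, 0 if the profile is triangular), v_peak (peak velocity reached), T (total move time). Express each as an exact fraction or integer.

t_a=1 t_c=0 v_peak=9/4 T=2

v_max²/a_max = (25/4)²/(9/4) = 625/36
9/4 < 625/36 so t_c = 0
v_peak = √(9/4·9/4) = √(81/16) = 9/4
t_a = (9/4)/(9/4) = 1; t_c = 0
T = 2·1 = 2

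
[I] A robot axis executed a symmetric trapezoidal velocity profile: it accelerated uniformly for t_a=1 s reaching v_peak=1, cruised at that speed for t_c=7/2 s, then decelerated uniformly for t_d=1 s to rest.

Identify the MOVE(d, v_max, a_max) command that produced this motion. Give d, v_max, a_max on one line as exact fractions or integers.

a_max = 1/1 = 1
d_a = ½·1·1 = 1/2; d_c = 1·7/2 = 7/2
d = 2·1/2 + 7/2 = 9/2
t_c = 7/2 > 0 ⇒ limit active, v_max = 1

d=9/2 v_max=1 a_max=1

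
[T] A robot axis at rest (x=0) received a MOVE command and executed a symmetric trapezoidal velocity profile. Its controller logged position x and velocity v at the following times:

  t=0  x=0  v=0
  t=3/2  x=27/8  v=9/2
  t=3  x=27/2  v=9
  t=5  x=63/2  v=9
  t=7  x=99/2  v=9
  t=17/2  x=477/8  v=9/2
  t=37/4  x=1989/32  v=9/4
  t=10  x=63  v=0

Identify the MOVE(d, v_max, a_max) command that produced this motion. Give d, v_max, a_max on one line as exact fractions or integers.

d=63 v_max=9 a_max=3

final state: t=10, x=63, v=0 → d = 63
a_max = (9/2−0)/(3/2−0) = 3
max v = 9 over t∈[3,7] → v_max = 9
check: 9·(3+4) = 63 ✓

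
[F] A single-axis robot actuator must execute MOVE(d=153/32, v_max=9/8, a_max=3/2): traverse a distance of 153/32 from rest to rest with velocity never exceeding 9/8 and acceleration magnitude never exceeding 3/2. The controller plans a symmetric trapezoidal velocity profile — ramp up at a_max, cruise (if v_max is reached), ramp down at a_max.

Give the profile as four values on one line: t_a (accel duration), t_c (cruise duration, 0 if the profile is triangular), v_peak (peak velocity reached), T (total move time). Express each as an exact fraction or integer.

vₘ²/aₘ = (9/8)²/(3/2) = 27/32
153/32 ≥ 27/32 ⇒ cruise phase
t_a = (9/8)/(3/2) = 3/4; v_peak = 9/8
d_cruise = 153/32 − 27/32 = 63/16; t_c = (63/16)/(9/8) = 7/2
T = 2·3/4 + 7/2 = 5

t_a=3/4 t_c=7/2 v_peak=9/8 T=5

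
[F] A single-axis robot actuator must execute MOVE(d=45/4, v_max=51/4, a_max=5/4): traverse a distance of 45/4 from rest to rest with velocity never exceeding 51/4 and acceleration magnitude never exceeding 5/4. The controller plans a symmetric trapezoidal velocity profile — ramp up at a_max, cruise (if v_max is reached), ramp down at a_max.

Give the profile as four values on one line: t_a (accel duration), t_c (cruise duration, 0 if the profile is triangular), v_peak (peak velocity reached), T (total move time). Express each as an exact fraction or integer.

t_a=3 t_c=0 v_peak=15/4 T=6

v_max²/a_max = (51/4)²/(5/4) = 2601/20
45/4 < 2601/20 ⇒ no cruise
v_peak = √(45/4·5/4) = √(225/16) = 15/4
t_a = (15/4)/(5/4) = 3; t_c = 0
T = 2·3 = 6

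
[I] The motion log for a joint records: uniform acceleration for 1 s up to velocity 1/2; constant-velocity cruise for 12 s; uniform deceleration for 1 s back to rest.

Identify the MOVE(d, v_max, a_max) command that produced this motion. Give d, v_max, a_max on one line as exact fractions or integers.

a_max = (1/2)/1 = 1/2
d_a = ½·1/2·1 = 1/4; d_c = 1/2·12 = 6
d = 2·1/4 + 6 = 13/2
t_c = 12 > 0 → v_max = v_peak = 1/2

d=13/2 v_max=1/2 a_max=1/2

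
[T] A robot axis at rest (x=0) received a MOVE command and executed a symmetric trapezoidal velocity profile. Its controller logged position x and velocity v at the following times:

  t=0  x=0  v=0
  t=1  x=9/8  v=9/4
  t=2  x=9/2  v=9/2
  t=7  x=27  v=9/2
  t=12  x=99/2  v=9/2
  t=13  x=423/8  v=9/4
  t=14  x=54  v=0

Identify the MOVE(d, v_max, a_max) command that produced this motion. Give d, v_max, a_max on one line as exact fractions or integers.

final state: t=14, x=54, v=0 → d = 54
a_max = (9/4−0)/(1−0) = 9/4
max v = 9/2 over t∈[2,12] → v_max = 9/2
check: 9/2·(2+10) = 54 ✓

d=54 v_max=9/2 a_max=9/4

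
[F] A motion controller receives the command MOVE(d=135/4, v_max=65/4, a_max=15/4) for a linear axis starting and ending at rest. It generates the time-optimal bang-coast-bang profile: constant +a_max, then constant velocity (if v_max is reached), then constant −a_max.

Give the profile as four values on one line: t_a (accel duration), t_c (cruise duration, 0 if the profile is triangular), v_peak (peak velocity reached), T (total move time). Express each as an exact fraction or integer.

vₘ²/aₘ = (65/4)²/(15/4) = 845/12
135/4 < 845/12 → triangular
v_peak = √(135/4·15/4) = √(2025/16) = 45/4
t_a = (45/4)/(15/4) = 3; t_c = 0
T = 2·3 = 6

t_a=3 t_c=0 v_peak=45/4 T=6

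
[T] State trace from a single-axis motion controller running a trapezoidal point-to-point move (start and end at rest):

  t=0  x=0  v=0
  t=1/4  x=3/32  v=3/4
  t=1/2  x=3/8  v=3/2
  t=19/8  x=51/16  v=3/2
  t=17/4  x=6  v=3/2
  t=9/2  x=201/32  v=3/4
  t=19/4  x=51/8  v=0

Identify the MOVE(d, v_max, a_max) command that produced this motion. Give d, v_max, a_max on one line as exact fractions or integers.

final state: t=19/4, x=51/8, v=0 → d = 51/8
a_max = (3/4−0)/(1/4−0) = 3
max v = 3/2 over t∈[1/2,17/4] → v_max = 3/2
check: 3/2·(1/2+15/4) = 51/8 ✓

d=51/8 v_max=3/2 a_max=3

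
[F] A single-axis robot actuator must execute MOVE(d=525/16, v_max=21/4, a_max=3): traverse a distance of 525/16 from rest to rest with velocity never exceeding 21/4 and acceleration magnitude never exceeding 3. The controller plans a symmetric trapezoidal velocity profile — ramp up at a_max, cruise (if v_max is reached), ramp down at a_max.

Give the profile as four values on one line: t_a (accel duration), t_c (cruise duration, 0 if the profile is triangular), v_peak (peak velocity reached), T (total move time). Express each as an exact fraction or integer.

t_a=7/4 t_c=9/2 v_peak=21/4 T=8

v_max²/a_max = (21/4)²/3 = 147/16
525/16 ≥ 147/16 → trapezoidal
t_a = (21/4)/3 = 7/4; v_peak = 21/4
d_cruise = 525/16 − 147/16 = 189/8; t_c = (189/8)/(21/4) = 9/2
T = 2·7/4 + 9/2 = 8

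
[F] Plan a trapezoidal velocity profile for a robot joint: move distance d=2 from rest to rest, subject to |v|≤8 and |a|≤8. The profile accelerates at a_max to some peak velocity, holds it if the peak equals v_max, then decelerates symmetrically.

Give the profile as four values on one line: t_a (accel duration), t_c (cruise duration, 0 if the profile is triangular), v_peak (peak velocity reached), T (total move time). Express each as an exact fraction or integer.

vₘ²/aₘ = 8²/8 = 8
2 < 8 so t_c = 0
v_peak = √(2·8) = √16 = 4
t_a = 4/8 = 1/2; t_c = 0
T = 2·1/2 = 1

t_a=1/2 t_c=0 v_peak=4 T=1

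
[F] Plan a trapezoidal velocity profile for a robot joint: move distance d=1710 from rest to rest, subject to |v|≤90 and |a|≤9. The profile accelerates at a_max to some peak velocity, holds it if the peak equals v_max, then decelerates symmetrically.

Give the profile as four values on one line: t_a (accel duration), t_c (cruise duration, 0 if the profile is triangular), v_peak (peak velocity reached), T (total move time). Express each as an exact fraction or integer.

t_a=10 t_c=9 v_peak=90 T=29

(v_max)²/a_max = 90²/9 = 900
1710 ≥ 900 → trapezoidal
t_a = 90/9 = 10; v_peak = 90
d_cruise = 1710 − 900 = 810; t_c = 810/90 = 9
T = 2·10 + 9 = 29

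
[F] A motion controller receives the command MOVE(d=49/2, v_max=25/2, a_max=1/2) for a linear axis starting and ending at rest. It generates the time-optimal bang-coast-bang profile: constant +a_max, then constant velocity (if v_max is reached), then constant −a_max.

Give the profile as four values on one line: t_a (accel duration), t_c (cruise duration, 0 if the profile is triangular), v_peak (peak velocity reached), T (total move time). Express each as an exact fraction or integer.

t_a=7 t_c=0 v_peak=7/2 T=14

(v_max)²/a_max = (25/2)²/(1/2) = 625/2
49/2 < 625/2 so t_c = 0
v_peak = √(49/2·1/2) = √(49/4) = 7/2
t_a = (7/2)/(1/2) = 7; t_c = 0
T = 2·7 = 14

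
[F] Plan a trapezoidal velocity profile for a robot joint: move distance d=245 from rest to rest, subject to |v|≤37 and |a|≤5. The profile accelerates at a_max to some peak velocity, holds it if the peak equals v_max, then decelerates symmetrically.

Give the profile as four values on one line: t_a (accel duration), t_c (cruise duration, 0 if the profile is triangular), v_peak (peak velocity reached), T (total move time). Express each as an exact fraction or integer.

vₘ²/aₘ = 37²/5 = 1369/5
245 < 1369/5 → triangular
v_peak = √(245·5) = √1225 = 35
t_a = 35/5 = 7; t_c = 0
T = 2·7 = 14

t_a=7 t_c=0 v_peak=35 T=14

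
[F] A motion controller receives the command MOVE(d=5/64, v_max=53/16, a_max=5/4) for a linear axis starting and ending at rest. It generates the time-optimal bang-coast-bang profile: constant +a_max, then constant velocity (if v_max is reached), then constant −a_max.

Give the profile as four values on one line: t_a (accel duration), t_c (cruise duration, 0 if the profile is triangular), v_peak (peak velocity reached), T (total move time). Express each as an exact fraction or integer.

t_a=1/4 t_c=0 v_peak=5/16 T=1/2

vₘ²/aₘ = (53/16)²/(5/4) = 2809/320
5/64 < 2809/320 → triangular
v_peak = √(5/64·5/4) = √(25/256) = 5/16
t_a = (5/16)/(5/4) = 1/4; t_c = 0
T = 2·1/4 = 1/2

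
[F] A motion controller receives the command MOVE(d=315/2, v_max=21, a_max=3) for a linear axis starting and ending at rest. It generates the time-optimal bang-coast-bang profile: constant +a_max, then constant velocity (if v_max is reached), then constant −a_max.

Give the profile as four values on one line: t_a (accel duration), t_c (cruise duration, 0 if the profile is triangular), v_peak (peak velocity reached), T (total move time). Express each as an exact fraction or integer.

t_a=7 t_c=1/2 v_peak=21 T=29/2

vₘ²/aₘ = 21²/3 = 147
315/2 ≥ 147 → trapezoidal
t_a = 21/3 = 7; v_peak = 21
d_cruise = 315/2 − 147 = 21/2; t_c = (21/2)/21 = 1/2
T = 2·7 + 1/2 = 29/2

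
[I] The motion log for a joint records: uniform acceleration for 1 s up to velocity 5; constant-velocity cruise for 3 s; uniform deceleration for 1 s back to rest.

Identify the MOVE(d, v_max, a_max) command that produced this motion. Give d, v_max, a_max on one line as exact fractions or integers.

d=20 v_max=5 a_max=5

a_max = 5/1 = 5
d_a = ½·5·1 = 5/2; d_c = 5·3 = 15
d = 2·5/2 + 15 = 20
t_c = 3 > 0 ⇒ limit active, v_max = 5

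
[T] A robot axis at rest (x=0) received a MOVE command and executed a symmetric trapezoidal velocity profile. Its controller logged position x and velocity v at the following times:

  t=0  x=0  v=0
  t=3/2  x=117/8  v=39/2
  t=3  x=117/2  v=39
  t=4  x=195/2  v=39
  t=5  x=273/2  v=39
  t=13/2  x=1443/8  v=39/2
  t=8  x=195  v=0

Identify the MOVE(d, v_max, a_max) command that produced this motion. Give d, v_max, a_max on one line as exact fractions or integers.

d=195 v_max=39 a_max=13

final state: t=8, x=195, v=0 → d = 195
a_max = (39/2−0)/(3/2−0) = 13
max v = 39 over t∈[3,5] → v_max = 39
check: 39·(3+2) = 195 ✓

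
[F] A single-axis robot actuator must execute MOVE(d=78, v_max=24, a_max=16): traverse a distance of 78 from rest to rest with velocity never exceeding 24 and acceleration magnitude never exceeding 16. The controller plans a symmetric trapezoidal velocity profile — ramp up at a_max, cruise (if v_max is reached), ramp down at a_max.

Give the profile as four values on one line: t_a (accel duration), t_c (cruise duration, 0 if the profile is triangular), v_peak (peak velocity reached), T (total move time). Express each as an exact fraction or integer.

t_a=3/2 t_c=7/4 v_peak=24 T=19/4

vₘ²/aₘ = 24²/16 = 36
78 ≥ 36 ⇒ cruise phase
t_a = 24/16 = 3/2; v_peak = 24
d_cruise = 78 − 36 = 42; t_c = 42/24 = 7/4
T = 2·3/2 + 7/4 = 19/4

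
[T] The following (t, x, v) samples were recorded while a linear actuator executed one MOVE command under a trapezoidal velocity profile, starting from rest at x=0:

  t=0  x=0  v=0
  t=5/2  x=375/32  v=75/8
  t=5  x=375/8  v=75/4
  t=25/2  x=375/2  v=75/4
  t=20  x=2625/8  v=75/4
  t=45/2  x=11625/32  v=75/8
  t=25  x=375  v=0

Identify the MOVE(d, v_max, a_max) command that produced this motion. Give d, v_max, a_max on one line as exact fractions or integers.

d=375 v_max=75/4 a_max=15/4

final state: t=25, x=375, v=0 → d = 375
a_max = (75/8−0)/(5/2−0) = 15/4
max v = 75/4 over t∈[5,20] → v_max = 75/4
check: 75/4·(5+15) = 375 ✓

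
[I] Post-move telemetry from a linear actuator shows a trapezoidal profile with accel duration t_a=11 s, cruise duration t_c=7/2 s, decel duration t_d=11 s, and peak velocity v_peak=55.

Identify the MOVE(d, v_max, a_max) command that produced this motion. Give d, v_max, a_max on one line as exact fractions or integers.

d=1595/2 v_max=55 a_max=5

a_max = 55/11 = 5
d_a = ½·55·11 = 605/2; d_c = 55·7/2 = 385/2
d = 2·605/2 + 385/2 = 1595/2
t_c = 7/2 > 0 → v_max = v_peak = 55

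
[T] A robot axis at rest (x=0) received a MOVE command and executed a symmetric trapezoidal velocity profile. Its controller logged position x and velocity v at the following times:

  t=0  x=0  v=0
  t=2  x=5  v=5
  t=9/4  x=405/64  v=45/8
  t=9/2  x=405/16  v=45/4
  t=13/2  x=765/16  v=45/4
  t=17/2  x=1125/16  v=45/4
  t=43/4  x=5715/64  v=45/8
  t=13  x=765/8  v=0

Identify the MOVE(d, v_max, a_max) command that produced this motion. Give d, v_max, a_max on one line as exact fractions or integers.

d=765/8 v_max=45/4 a_max=5/2

final state: t=13, x=765/8, v=0 → d = 765/8
a_max = (5−0)/(2−0) = 5/2
max v = 45/4 over t∈[9/2,17/2] → v_max = 45/4
check: 45/4·(9/2+4) = 765/8 ✓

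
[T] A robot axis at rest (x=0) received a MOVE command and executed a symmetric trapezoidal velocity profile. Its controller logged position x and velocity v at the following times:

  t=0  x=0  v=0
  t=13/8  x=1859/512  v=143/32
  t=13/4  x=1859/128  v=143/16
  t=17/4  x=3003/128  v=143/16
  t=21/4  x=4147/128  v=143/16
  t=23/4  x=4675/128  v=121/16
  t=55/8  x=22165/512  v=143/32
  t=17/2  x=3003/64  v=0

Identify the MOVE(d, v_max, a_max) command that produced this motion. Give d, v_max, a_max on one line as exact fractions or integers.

d=3003/64 v_max=143/16 a_max=11/4

final state: t=17/2, x=3003/64, v=0 → d = 3003/64
a_max = (143/32−0)/(13/8−0) = 11/4
max v = 143/16 over t∈[13/4,21/4] → v_max = 143/16
check: 143/16·(13/4+2) = 3003/64 ✓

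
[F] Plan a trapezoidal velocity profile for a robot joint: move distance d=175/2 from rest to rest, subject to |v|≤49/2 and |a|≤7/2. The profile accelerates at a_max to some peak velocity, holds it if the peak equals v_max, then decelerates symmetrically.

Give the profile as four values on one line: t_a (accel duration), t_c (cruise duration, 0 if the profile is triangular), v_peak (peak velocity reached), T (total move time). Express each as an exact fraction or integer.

(v_max)²/a_max = (49/2)²/(7/2) = 343/2
175/2 < 343/2 ⇒ no cruise
v_peak = √(175/2·7/2) = √(1225/4) = 35/2
t_a = (35/2)/(7/2) = 5; t_c = 0
T = 2·5 = 10

t_a=5 t_c=0 v_peak=35/2 T=10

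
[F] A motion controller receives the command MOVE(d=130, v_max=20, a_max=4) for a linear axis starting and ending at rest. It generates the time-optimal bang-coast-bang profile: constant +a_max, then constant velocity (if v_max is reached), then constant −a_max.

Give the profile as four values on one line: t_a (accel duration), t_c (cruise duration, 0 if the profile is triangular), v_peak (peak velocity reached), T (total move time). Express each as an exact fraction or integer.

(v_max)²/a_max = 20²/4 = 100
130 ≥ 100 so v_max reached
t_a = 20/4 = 5; v_peak = 20
d_cruise = 130 − 100 = 30; t_c = 30/20 = 3/2
T = 2·5 + 3/2 = 23/2

t_a=5 t_c=3/2 v_peak=20 T=23/2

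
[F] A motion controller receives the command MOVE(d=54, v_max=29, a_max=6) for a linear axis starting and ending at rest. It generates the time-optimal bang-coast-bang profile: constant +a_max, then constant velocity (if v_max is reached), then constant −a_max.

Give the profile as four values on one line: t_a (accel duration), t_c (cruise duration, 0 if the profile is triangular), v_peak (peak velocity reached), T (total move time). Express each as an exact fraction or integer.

t_a=3 t_c=0 v_peak=18 T=6

v_max²/a_max = 29²/6 = 841/6
54 < 841/6 → triangular
v_peak = √(54·6) = √324 = 18
t_a = 18/6 = 3; t_c = 0
T = 2·3 = 6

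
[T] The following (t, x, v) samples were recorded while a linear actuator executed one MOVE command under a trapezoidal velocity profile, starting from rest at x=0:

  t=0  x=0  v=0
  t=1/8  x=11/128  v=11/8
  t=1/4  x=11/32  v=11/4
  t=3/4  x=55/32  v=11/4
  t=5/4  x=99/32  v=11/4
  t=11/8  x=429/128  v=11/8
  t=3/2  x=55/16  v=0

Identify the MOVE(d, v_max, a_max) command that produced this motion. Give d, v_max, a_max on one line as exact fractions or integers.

final state: t=3/2, x=55/16, v=0 → d = 55/16
a_max = (11/8−0)/(1/8−0) = 11
max v = 11/4 over t∈[1/4,5/4] → v_max = 11/4
check: 11/4·(1/4+1) = 55/16 ✓

d=55/16 v_max=11/4 a_max=11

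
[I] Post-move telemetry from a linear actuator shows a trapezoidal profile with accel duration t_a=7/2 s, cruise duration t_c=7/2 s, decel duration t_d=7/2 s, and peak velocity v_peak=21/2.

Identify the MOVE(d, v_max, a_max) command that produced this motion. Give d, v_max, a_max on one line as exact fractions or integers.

d=147/2 v_max=21/2 a_max=3

a_max = (21/2)/(7/2) = 3
d_a = ½·21/2·7/2 = 147/8; d_c = 21/2·7/2 = 147/4
d = 2·147/8 + 147/4 = 147/2
t_c = 7/2 > 0 → v_max = v_peak = 21/2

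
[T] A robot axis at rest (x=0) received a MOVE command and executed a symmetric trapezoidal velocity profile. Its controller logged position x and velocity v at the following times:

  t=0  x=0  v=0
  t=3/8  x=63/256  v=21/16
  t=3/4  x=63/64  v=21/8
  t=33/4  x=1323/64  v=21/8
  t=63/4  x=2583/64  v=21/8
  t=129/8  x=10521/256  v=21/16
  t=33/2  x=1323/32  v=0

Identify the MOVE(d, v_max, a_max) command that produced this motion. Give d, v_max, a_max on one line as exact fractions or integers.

final state: t=33/2, x=1323/32, v=0 → d = 1323/32
a_max = (21/16−0)/(3/8−0) = 7/2
max v = 21/8 over t∈[3/4,63/4] → v_max = 21/8
check: 21/8·(3/4+15) = 1323/32 ✓

d=1323/32 v_max=21/8 a_max=7/2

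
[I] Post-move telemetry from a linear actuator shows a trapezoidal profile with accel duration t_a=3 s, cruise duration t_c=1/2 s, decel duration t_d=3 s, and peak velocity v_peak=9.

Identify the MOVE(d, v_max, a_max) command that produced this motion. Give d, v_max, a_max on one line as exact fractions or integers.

a_max = 9/3 = 3
d_a = ½·9·3 = 27/2; d_c = 9·1/2 = 9/2
d = 2·27/2 + 9/2 = 63/2
t_c = 1/2 > 0 ⇒ limit active, v_max = 9

d=63/2 v_max=9 a_max=3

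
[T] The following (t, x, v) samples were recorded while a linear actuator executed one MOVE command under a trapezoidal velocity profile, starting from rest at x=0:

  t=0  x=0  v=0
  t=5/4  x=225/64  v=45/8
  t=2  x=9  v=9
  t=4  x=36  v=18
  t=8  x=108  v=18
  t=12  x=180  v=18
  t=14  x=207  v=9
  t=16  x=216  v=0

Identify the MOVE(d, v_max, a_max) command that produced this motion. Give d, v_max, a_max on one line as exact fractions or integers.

final state: t=16, x=216, v=0 → d = 216
a_max = (45/8−0)/(5/4−0) = 9/2
max v = 18 over t∈[4,12] → v_max = 18
check: 18·(4+8) = 216 ✓

d=216 v_max=18 a_max=9/2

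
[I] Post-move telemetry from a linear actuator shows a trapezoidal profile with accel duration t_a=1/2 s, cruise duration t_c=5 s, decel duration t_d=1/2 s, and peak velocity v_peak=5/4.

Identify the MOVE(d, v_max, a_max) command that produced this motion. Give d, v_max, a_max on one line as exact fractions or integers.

a_max = (5/4)/(1/2) = 5/2
d_a = ½·5/4·1/2 = 5/16; d_c = 5/4·5 = 25/4
d = 2·5/16 + 25/4 = 55/8
t_c = 5 > 0 → v_max = v_peak = 5/4

d=55/8 v_max=5/4 a_max=5/2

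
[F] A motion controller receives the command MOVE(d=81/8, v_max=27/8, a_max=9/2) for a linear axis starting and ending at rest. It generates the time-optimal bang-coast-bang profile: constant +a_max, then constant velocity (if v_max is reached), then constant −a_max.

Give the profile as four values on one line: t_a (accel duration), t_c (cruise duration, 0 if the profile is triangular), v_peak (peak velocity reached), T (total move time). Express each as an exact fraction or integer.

(v_max)²/a_max = (27/8)²/(9/2) = 81/32
81/8 ≥ 81/32 so v_max reached
t_a = (27/8)/(9/2) = 3/4; v_peak = 27/8
d_cruise = 81/8 − 81/32 = 243/32; t_c = (243/32)/(27/8) = 9/4
T = 2·3/4 + 9/4 = 15/4

t_a=3/4 t_c=9/4 v_peak=27/8 T=15/4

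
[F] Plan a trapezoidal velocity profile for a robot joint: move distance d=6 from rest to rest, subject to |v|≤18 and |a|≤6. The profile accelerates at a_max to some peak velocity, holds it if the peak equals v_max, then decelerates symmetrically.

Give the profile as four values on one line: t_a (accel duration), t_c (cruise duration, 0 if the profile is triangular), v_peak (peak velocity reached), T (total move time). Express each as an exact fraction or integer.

(v_max)²/a_max = 18²/6 = 54
6 < 54 so t_c = 0
v_peak = √(6·6) = √36 = 6
t_a = 6/6 = 1; t_c = 0
T = 2·1 = 2

t_a=1 t_c=0 v_peak=6 T=2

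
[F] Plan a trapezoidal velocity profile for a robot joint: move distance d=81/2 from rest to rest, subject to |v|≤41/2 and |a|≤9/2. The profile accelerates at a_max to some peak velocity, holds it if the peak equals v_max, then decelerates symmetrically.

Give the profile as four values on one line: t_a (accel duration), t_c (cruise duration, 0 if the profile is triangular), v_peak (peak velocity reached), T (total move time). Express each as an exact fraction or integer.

t_a=3 t_c=0 v_peak=27/2 T=6

(v_max)²/a_max = (41/2)²/(9/2) = 1681/18
81/2 < 1681/18 → triangular
v_peak = √(81/2·9/2) = √(729/4) = 27/2
t_a = (27/2)/(9/2) = 3; t_c = 0
T = 2·3 = 6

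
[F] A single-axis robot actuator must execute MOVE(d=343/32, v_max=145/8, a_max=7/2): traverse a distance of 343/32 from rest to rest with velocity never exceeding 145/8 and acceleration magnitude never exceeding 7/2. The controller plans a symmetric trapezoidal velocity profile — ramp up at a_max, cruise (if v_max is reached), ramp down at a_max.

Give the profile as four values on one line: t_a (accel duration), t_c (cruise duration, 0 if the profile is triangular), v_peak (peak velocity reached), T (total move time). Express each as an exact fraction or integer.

vₘ²/aₘ = (145/8)²/(7/2) = 21025/224
343/32 < 21025/224 → triangular
v_peak = √(343/32·7/2) = √(2401/64) = 49/8
t_a = (49/8)/(7/2) = 7/4; t_c = 0
T = 2·7/4 = 7/2

t_a=7/4 t_c=0 v_peak=49/8 T=7/2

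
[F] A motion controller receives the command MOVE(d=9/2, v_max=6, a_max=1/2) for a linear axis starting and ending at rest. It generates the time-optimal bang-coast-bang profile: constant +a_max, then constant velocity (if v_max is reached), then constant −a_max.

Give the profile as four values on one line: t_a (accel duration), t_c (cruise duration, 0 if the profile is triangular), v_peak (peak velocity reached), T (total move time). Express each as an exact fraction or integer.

t_a=3 t_c=0 v_peak=3/2 T=6

vₘ²/aₘ = 6²/(1/2) = 72
9/2 < 72 so t_c = 0
v_peak = √(9/2·1/2) = √(9/4) = 3/2
t_a = (3/2)/(1/2) = 3; t_c = 0
T = 2·3 = 6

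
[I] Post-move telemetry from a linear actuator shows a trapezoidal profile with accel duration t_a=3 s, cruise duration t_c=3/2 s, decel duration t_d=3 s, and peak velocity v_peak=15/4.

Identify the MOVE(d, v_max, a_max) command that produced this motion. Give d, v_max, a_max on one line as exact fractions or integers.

a_max = (15/4)/3 = 5/4
d_a = ½·15/4·3 = 45/8; d_c = 15/4·3/2 = 45/8
d = 2·45/8 + 45/8 = 135/8
t_c = 3/2 > 0 ⇒ limit active, v_max = 15/4

d=135/8 v_max=15/4 a_max=5/4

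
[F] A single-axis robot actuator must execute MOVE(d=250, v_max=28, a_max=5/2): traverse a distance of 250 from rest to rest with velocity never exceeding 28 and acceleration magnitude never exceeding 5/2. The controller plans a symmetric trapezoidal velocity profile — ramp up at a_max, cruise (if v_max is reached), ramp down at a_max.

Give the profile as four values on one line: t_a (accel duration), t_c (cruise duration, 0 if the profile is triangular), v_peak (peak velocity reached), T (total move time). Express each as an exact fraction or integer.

t_a=10 t_c=0 v_peak=25 T=20

(v_max)²/a_max = 28²/(5/2) = 1568/5
250 < 1568/5 → triangular
v_peak = √(250·5/2) = √625 = 25
t_a = 25/(5/2) = 10; t_c = 0
T = 2·10 = 20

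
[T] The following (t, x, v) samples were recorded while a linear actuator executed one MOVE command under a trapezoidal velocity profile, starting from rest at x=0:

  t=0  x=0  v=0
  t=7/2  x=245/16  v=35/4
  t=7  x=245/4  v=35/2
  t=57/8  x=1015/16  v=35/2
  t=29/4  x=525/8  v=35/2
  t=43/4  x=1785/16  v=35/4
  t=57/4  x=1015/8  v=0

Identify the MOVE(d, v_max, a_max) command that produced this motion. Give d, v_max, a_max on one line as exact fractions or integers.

d=1015/8 v_max=35/2 a_max=5/2

final state: t=57/4, x=1015/8, v=0 → d = 1015/8
a_max = (35/4−0)/(7/2−0) = 5/2
max v = 35/2 over t∈[7,29/4] → v_max = 35/2
check: 35/2·(7+1/4) = 1015/8 ✓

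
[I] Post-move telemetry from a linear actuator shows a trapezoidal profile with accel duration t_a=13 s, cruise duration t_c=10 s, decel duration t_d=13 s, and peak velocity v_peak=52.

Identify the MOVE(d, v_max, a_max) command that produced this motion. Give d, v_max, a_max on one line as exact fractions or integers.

a_max = 52/13 = 4
d_a = ½·52·13 = 338; d_c = 52·10 = 520
d = 2·338 + 520 = 1196
t_c = 10 > 0 ⇒ limit active, v_max = 52

d=1196 v_max=52 a_max=4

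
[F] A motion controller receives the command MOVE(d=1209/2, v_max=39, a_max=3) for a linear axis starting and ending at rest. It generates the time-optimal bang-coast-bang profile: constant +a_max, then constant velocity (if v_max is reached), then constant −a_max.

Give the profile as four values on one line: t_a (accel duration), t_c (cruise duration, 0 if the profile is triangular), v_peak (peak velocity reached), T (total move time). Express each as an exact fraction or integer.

t_a=13 t_c=5/2 v_peak=39 T=57/2

(v_max)²/a_max = 39²/3 = 507
1209/2 ≥ 507 ⇒ cruise phase
t_a = 39/3 = 13; v_peak = 39
d_cruise = 1209/2 − 507 = 195/2; t_c = (195/2)/39 = 5/2
T = 2·13 + 5/2 = 57/2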